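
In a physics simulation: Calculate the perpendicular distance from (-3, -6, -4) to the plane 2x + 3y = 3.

distance = |a·x₀ + b·y₀ + c·z₀ - d| / √(a² + b² + c²)
  = |2·(-3) + 3·(-6) + 0·(-4) - 3| / √(2² + 3² + 0²)
  = |-6 - 18 + 0 - 3| / √(4 + 9 + 0)
  = |-27| / √13
  = 27 / 3.606
  ≈ 7.488

7.488


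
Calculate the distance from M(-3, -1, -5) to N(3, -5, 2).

d = √[(x₂-x₁)² + (y₂-y₁)² + (z₂-z₁)²]
  = √[6² + (-4)² + 7²]
  = √[36 + 16 + 49]
  = √101
  ≈ 10.05

10.05


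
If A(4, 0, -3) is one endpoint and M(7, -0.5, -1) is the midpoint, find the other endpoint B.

B = 2M - A
  = (2·7 - 4, 2·(-0.5) - 0, 2·(-1) - (-3))
  = (14 - 4, -1 + 0, -2 + 3)
  = (10, -1, 1)

(10, -1, 1)


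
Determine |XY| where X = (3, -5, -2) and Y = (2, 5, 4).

d = √[(x₂-x₁)² + (y₂-y₁)² + (z₂-z₁)²]
  = √[(-1)² + 10² + 6²]
  = √[1 + 100 + 36]
  = √137
  ≈ 11.7

11.7


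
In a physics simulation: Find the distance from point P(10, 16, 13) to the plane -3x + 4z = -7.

distance = |a·x₀ + b·y₀ + c·z₀ - d| / √(a² + b² + c²)
  = |(-3)·10 + 0·16 + 4·13 - (-7)| / √((-3)² + 0² + 4²)
  = |-30 + 0 + 52 + 7| / √(9 + 0 + 16)
  = |29| / √25
  = 29 / 5
  ≈ 5.8

5.8


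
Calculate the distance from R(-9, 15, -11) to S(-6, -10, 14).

d = √[(x₂-x₁)² + (y₂-y₁)² + (z₂-z₁)²]
  = √[3² + (-25)² + 25²]
  = √[9 + 625 + 625]
  = √1259
  ≈ 35.48

35.48


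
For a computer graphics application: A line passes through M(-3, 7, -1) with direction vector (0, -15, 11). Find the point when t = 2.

P(t) = M + t·d
  = (-3 + 0·2, 7 + (-15)·2, -1 + 11·2)
  = (-3 + 0, 7 - 30, -1 + 22)
  = (-3, -23, 21)

(-3, -23, 21)


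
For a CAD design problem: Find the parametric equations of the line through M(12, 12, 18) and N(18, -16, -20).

Direction vector d = N - M = (18 - 12, -16 - 12, -20 - 18) = (6, -28, -38)
Parametric form r = M + t·d:
x = 12 + 6t, y = 12 - 28t, z = 18 - 38t

x = 12 + 6t, y = 12 - 28t, z = 18 - 38t


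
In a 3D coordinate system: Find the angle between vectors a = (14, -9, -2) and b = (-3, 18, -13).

a·b = 14·(-3) + (-9)·18 + (-2)·(-13) = -42 - 162 + 26 = -178
|a| = √(14² + (-9)² + (-2)²) = √281 ≈ 16.76
|b| = √((-3)² + 18² + (-13)²) = √502 ≈ 22.41
cos θ = (a·b)/(|a||b|) = -178/(16.76·22.41) ≈ -0.4739
θ = arccos(-0.4739) ≈ 118.3°

118.3°


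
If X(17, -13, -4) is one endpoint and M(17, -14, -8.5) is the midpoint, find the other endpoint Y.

Y = 2M - X
  = (2·17 - 17, 2·(-14) - (-13), 2·(-8.5) - (-4))
  = (34 - 17, -28 + 13, -17 + 4)
  = (17, -15, -13)

(17, -15, -13)


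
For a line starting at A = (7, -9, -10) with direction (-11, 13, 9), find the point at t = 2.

P(t) = A + t·d
  = (7 + (-11)·2, -9 + 13·2, -10 + 9·2)
  = (7 - 22, -9 + 26, -10 + 18)
  = (-15, 17, 8)

(-15, 17, 8)


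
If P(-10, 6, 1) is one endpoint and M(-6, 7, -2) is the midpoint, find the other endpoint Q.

Q = 2M - P
  = (2·(-6) - (-10), 2·7 - 6, 2·(-2) - 1)
  = (-12 + 10, 14 - 6, -4 - 1)
  = (-2, 8, -5)

(-2, 8, -5)


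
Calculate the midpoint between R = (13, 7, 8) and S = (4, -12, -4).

M = ((x₁+x₂)/2, (y₁+y₂)/2, (z₁+z₂)/2)
  = ((13 + 4)/2, (7 - 12)/2, (8 - 4)/2)
  = (17/2, -5/2, 4/2)
  = (8.5, -2.5, 2)

(8.5, -2.5, 2)


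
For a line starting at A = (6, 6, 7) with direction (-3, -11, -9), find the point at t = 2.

P(t) = A + t·d
  = (6 + (-3)·2, 6 + (-11)·2, 7 + (-9)·2)
  = (6 - 6, 6 - 22, 7 - 18)
  = (0, -16, -11)

(0, -16, -11)


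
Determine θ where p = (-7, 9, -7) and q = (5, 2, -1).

p·q = (-7)·5 + 9·2 + (-7)·(-1) = -35 + 18 + 7 = -10
|p| = √((-7)² + 9² + (-7)²) = √179 ≈ 13.38
|q| = √(5² + 2² + (-1)²) = √30 ≈ 5.477
cos θ = (p·q)/(|p||q|) = -10/(13.38·5.477) ≈ -0.1365
θ = arccos(-0.1365) ≈ 97.84°

97.84°


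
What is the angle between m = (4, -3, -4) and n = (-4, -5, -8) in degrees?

m·n = 4·(-4) + (-3)·(-5) + (-4)·(-8) = -16 + 15 + 32 = 31
|m| = √(4² + (-3)² + (-4)²) = √41 ≈ 6.403
|n| = √((-4)² + (-5)² + (-8)²) = √105 ≈ 10.25
cos θ = (m·n)/(|m||n|) = 31/(6.403·10.25) ≈ 0.4725
θ = arccos(0.4725) ≈ 61.81°

61.81°


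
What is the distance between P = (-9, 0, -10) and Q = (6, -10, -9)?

d = √[(x₂-x₁)² + (y₂-y₁)² + (z₂-z₁)²]
  = √[15² + (-10)² + 1²]
  = √[225 + 100 + 1]
  = √326
  ≈ 18.06

18.06


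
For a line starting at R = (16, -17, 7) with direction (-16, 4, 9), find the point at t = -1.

P(t) = R + t·d
  = (16 + (-16)·(-1), -17 + 4·(-1), 7 + 9·(-1))
  = (16 + 16, -17 - 4, 7 - 9)
  = (32, -21, -2)

(32, -21, -2)


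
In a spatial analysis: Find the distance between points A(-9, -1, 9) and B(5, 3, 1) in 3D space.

d = √[(x₂-x₁)² + (y₂-y₁)² + (z₂-z₁)²]
  = √[14² + 4² + (-8)²]
  = √[196 + 16 + 64]
  = √276
  ≈ 16.61

16.61


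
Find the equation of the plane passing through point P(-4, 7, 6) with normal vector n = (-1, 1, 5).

The plane through P with normal n = (a, b, c) satisfies n·(r - P) = 0,
i.e. ax + by + cz = a·x₀ + b·y₀ + c·z₀.
d = (-1)·(-4) + 1·7 + 5·6
  = 4 + 7 + 30
  = 41
Equation: -x + y + 5z = 41

-x + y + 5z = 41


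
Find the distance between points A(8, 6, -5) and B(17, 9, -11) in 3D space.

d = √[(x₂-x₁)² + (y₂-y₁)² + (z₂-z₁)²]
  = √[9² + 3² + (-6)²]
  = √[81 + 9 + 36]
  = √126
  ≈ 11.22

11.22


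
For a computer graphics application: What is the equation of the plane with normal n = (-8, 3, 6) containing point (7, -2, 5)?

The plane through P with normal n = (a, b, c) satisfies n·(r - P) = 0,
i.e. ax + by + cz = a·x₀ + b·y₀ + c·z₀.
d = (-8)·7 + 3·(-2) + 6·5
  = -56 - 6 + 30
  = -32
Equation: -8x + 3y + 6z = -32

-8x + 3y + 6z = -32


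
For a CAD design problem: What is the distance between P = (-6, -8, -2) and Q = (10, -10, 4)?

d = √[(x₂-x₁)² + (y₂-y₁)² + (z₂-z₁)²]
  = √[16² + (-2)² + 6²]
  = √[256 + 4 + 36]
  = √296
  ≈ 17.2

17.2


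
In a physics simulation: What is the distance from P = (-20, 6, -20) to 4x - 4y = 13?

distance = |a·x₀ + b·y₀ + c·z₀ - d| / √(a² + b² + c²)
  = |4·(-20) + (-4)·6 + 0·(-20) - 13| / √(4² + (-4)² + 0²)
  = |-80 - 24 + 0 - 13| / √(16 + 16 + 0)
  = |-117| / √32
  = 117 / 5.657
  ≈ 20.68

20.68


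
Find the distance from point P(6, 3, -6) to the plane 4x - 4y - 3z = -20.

distance = |a·x₀ + b·y₀ + c·z₀ - d| / √(a² + b² + c²)
  = |4·6 + (-4)·3 + (-3)·(-6) - (-20)| / √(4² + (-4)² + (-3)²)
  = |24 - 12 + 18 + 20| / √(16 + 16 + 9)
  = |50| / √41
  = 50 / 6.403
  ≈ 7.809

7.809


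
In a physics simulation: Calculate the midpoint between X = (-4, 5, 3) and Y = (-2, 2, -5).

M = ((x₁+x₂)/2, (y₁+y₂)/2, (z₁+z₂)/2)
  = ((-4 - 2)/2, (5 + 2)/2, (3 - 5)/2)
  = (-6/2, 7/2, -2/2)
  = (-3, 3.5, -1)

(-3, 3.5, -1)


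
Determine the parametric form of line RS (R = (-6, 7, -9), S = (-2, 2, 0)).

Direction vector d = S - R = (-2 + 6, 2 - 7, 0 + 9) = (4, -5, 9)
Parametric form r = R + t·d:
x = -6 + 4t, y = 7 - 5t, z = -9 + 9t

x = -6 + 4t, y = 7 - 5t, z = -9 + 9t


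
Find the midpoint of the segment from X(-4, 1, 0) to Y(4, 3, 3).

M = ((x₁+x₂)/2, (y₁+y₂)/2, (z₁+z₂)/2)
  = ((-4 + 4)/2, (1 + 3)/2, (0 + 3)/2)
  = (0/2, 4/2, 3/2)
  = (0, 2, 1.5)

(0, 2, 1.5)


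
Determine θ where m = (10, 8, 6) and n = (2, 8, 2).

m·n = 10·2 + 8·8 + 6·2 = 20 + 64 + 12 = 96
|m| = √(10² + 8² + 6²) = √200 ≈ 14.14
|n| = √(2² + 8² + 2²) = √72 ≈ 8.485
cos θ = (m·n)/(|m||n|) = 96/(14.14·8.485) ≈ 0.8
θ = arccos(0.8) ≈ 36.87°

36.87°


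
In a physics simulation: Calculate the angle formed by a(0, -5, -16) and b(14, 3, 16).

a·b = 0·14 + (-5)·3 + (-16)·16 = 0 - 15 - 256 = -271
|a| = √(0² + (-5)² + (-16)²) = √281 ≈ 16.76
|b| = √(14² + 3² + 16²) = √461 ≈ 21.47
cos θ = (a·b)/(|a||b|) = -271/(16.76·21.47) ≈ -0.7529
θ = arccos(-0.7529) ≈ 138.8°

138.8°


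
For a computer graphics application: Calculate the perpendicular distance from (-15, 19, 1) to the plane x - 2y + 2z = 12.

distance = |a·x₀ + b·y₀ + c·z₀ - d| / √(a² + b² + c²)
  = |1·(-15) + (-2)·19 + 2·1 - 12| / √(1² + (-2)² + 2²)
  = |-15 - 38 + 2 - 12| / √(1 + 4 + 4)
  = |-63| / √9
  = 63 / 3
  ≈ 21

21


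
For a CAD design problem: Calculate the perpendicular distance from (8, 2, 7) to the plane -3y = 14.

distance = |a·x₀ + b·y₀ + c·z₀ - d| / √(a² + b² + c²)
  = |0·8 + (-3)·2 + 0·7 - 14| / √(0² + (-3)² + 0²)
  = |0 - 6 + 0 - 14| / √(0 + 9 + 0)
  = |-20| / √9
  = 20 / 3
  ≈ 6.667

6.667


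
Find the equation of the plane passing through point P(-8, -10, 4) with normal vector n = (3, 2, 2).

The plane through P with normal n = (a, b, c) satisfies n·(r - P) = 0,
i.e. ax + by + cz = a·x₀ + b·y₀ + c·z₀.
d = 3·(-8) + 2·(-10) + 2·4
  = -24 - 20 + 8
  = -36
Equation: 3x + 2y + 2z = -36

3x + 2y + 2z = -36


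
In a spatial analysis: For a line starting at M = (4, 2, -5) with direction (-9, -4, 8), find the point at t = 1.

P(t) = M + t·d
  = (4 + (-9)·1, 2 + (-4)·1, -5 + 8·1)
  = (4 - 9, 2 - 4, -5 + 8)
  = (-5, -2, 3)

(-5, -2, 3)


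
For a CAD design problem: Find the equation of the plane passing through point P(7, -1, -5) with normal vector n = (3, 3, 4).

The plane through P with normal n = (a, b, c) satisfies n·(r - P) = 0,
i.e. ax + by + cz = a·x₀ + b·y₀ + c·z₀.
d = 3·7 + 3·(-1) + 4·(-5)
  = 21 - 3 - 20
  = -2
Equation: 3x + 3y + 4z = -2

3x + 3y + 4z = -2


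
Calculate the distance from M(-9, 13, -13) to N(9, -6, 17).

d = √[(x₂-x₁)² + (y₂-y₁)² + (z₂-z₁)²]
  = √[18² + (-19)² + 30²]
  = √[324 + 361 + 900]
  = √1585
  ≈ 39.81

39.81


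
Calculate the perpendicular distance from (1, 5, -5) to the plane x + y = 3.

distance = |a·x₀ + b·y₀ + c·z₀ - d| / √(a² + b² + c²)
  = |1·1 + 1·5 + 0·(-5) - 3| / √(1² + 1² + 0²)
  = |1 + 5 + 0 - 3| / √(1 + 1 + 0)
  = |3| / √2
  = 3 / 1.414
  ≈ 2.121

2.121


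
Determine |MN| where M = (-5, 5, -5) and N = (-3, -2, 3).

d = √[(x₂-x₁)² + (y₂-y₁)² + (z₂-z₁)²]
  = √[2² + (-7)² + 8²]
  = √[4 + 49 + 64]
  = √117
  ≈ 10.82

10.82


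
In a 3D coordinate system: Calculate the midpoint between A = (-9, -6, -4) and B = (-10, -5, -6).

M = ((x₁+x₂)/2, (y₁+y₂)/2, (z₁+z₂)/2)
  = ((-9 - 10)/2, (-6 - 5)/2, (-4 - 6)/2)
  = (-19/2, -11/2, -10/2)
  = (-9.5, -5.5, -5)

(-9.5, -5.5, -5)


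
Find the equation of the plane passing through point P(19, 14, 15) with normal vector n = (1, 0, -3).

The plane through P with normal n = (a, b, c) satisfies n·(r - P) = 0,
i.e. ax + by + cz = a·x₀ + b·y₀ + c·z₀.
d = 1·19 + 0·14 + (-3)·15
  = 19 + 0 - 45
  = -26
Equation: x - 3z = -26

x - 3z = -26


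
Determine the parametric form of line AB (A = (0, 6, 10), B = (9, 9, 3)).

Direction vector d = B - A = (9 + 0, 9 - 6, 3 - 10) = (9, 3, -7)
Parametric form r = A + t·d:
x = 0 + 9t, y = 6 + 3t, z = 10 - 7t

x = 0 + 9t, y = 6 + 3t, z = 10 - 7t


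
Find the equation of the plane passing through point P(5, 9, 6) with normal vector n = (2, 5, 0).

The plane through P with normal n = (a, b, c) satisfies n·(r - P) = 0,
i.e. ax + by + cz = a·x₀ + b·y₀ + c·z₀.
d = 2·5 + 5·9 + 0·6
  = 10 + 45 + 0
  = 55
Equation: 2x + 5y = 55

2x + 5y = 55


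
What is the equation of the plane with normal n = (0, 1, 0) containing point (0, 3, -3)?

The plane through P with normal n = (a, b, c) satisfies n·(r - P) = 0,
i.e. ax + by + cz = a·x₀ + b·y₀ + c·z₀.
d = 0·0 + 1·3 + 0·(-3)
  = 0 + 3 + 0
  = 3
Equation: y = 3

y = 3


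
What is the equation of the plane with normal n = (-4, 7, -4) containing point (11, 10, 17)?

The plane through P with normal n = (a, b, c) satisfies n·(r - P) = 0,
i.e. ax + by + cz = a·x₀ + b·y₀ + c·z₀.
d = (-4)·11 + 7·10 + (-4)·17
  = -44 + 70 - 68
  = -42
Equation: -4x + 7y - 4z = -42

-4x + 7y - 4z = -42


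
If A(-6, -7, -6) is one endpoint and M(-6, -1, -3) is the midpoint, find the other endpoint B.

B = 2M - A
  = (2·(-6) - (-6), 2·(-1) - (-7), 2·(-3) - (-6))
  = (-12 + 6, -2 + 7, -6 + 6)
  = (-6, 5, 0)

(-6, 5, 0)


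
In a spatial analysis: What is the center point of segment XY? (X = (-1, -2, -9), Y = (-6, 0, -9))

M = ((x₁+x₂)/2, (y₁+y₂)/2, (z₁+z₂)/2)
  = ((-1 - 6)/2, (-2 + 0)/2, (-9 - 9)/2)
  = (-7/2, -2/2, -18/2)
  = (-3.5, -1, -9)

(-3.5, -1, -9)


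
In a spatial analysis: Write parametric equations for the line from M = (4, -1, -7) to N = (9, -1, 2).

Direction vector d = N - M = (9 - 4, -1 + 1, 2 + 7) = (5, 0, 9)
Parametric form r = M + t·d:
x = 4 + 5t, y = -1, z = -7 + 9t

x = 4 + 5t, y = -1, z = -7 + 9t


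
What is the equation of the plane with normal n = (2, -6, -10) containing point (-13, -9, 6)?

The plane through P with normal n = (a, b, c) satisfies n·(r - P) = 0,
i.e. ax + by + cz = a·x₀ + b·y₀ + c·z₀.
d = 2·(-13) + (-6)·(-9) + (-10)·6
  = -26 + 54 - 60
  = -32
Equation: 2x - 6y - 10z = -32

2x - 6y - 10z = -32


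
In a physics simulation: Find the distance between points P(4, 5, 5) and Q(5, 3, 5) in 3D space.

d = √[(x₂-x₁)² + (y₂-y₁)² + (z₂-z₁)²]
  = √[1² + (-2)² + 0²]
  = √[1 + 4 + 0]
  = √5
  ≈ 2.236

2.236


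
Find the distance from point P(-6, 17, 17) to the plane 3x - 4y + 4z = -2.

distance = |a·x₀ + b·y₀ + c·z₀ - d| / √(a² + b² + c²)
  = |3·(-6) + (-4)·17 + 4·17 - (-2)| / √(3² + (-4)² + 4²)
  = |-18 - 68 + 68 + 2| / √(9 + 16 + 16)
  = |-16| / √41
  = 16 / 6.403
  ≈ 2.499

2.499


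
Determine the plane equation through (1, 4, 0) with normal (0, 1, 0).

The plane through P with normal n = (a, b, c) satisfies n·(r - P) = 0,
i.e. ax + by + cz = a·x₀ + b·y₀ + c·z₀.
d = 0·1 + 1·4 + 0·0
  = 0 + 4 + 0
  = 4
Equation: y = 4

y = 4


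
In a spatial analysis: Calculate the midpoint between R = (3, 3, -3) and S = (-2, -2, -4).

M = ((x₁+x₂)/2, (y₁+y₂)/2, (z₁+z₂)/2)
  = ((3 - 2)/2, (3 - 2)/2, (-3 - 4)/2)
  = (1/2, 1/2, -7/2)
  = (0.5, 0.5, -3.5)

(0.5, 0.5, -3.5)


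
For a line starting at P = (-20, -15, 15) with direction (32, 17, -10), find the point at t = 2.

P(t) = P + t·d
  = (-20 + 32·2, -15 + 17·2, 15 + (-10)·2)
  = (-20 + 64, -15 + 34, 15 - 20)
  = (44, 19, -5)

(44, 19, -5)


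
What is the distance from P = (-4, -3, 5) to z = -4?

distance = |a·x₀ + b·y₀ + c·z₀ - d| / √(a² + b² + c²)
  = |0·(-4) + 0·(-3) + 1·5 - (-4)| / √(0² + 0² + 1²)
  = |0 + 0 + 5 + 4| / √(0 + 0 + 1)
  = |9| / √1
  = 9 / 1
  ≈ 9

9


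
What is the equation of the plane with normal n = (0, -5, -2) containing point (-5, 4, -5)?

The plane through P with normal n = (a, b, c) satisfies n·(r - P) = 0,
i.e. ax + by + cz = a·x₀ + b·y₀ + c·z₀.
d = 0·(-5) + (-5)·4 + (-2)·(-5)
  = 0 - 20 + 10
  = -10
Equation: -5y - 2z = -10

-5y - 2z = -10


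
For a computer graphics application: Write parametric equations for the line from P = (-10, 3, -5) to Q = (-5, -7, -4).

Direction vector d = Q - P = (-5 + 10, -7 - 3, -4 + 5) = (5, -10, 1)
Parametric form r = P + t·d:
x = -10 + 5t, y = 3 - 10t, z = -5 + t

x = -10 + 5t, y = 3 - 10t, z = -5 + t


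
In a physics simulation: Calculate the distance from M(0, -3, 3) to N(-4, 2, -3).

d = √[(x₂-x₁)² + (y₂-y₁)² + (z₂-z₁)²]
  = √[(-4)² + 5² + (-6)²]
  = √[16 + 25 + 36]
  = √77
  ≈ 8.775

8.775


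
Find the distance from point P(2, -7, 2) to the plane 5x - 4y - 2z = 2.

distance = |a·x₀ + b·y₀ + c·z₀ - d| / √(a² + b² + c²)
  = |5·2 + (-4)·(-7) + (-2)·2 - 2| / √(5² + (-4)² + (-2)²)
  = |10 + 28 - 4 - 2| / √(25 + 16 + 4)
  = |32| / √45
  = 32 / 6.708
  ≈ 4.77

4.77


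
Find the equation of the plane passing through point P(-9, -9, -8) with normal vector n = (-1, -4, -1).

The plane through P with normal n = (a, b, c) satisfies n·(r - P) = 0,
i.e. ax + by + cz = a·x₀ + b·y₀ + c·z₀.
d = (-1)·(-9) + (-4)·(-9) + (-1)·(-8)
  = 9 + 36 + 8
  = 53
Equation: -x - 4y - z = 53

-x - 4y - z = 53


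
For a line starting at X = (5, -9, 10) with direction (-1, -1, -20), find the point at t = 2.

P(t) = X + t·d
  = (5 + (-1)·2, -9 + (-1)·2, 10 + (-20)·2)
  = (5 - 2, -9 - 2, 10 - 40)
  = (3, -11, -30)

(3, -11, -30)


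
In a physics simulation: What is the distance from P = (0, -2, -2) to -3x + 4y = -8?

distance = |a·x₀ + b·y₀ + c·z₀ - d| / √(a² + b² + c²)
  = |(-3)·0 + 4·(-2) + 0·(-2) - (-8)| / √((-3)² + 4² + 0²)
  = |0 - 8 + 0 + 8| / √(9 + 16 + 0)
  = |0| / √25
  = 0 / 5
  ≈ 0

0


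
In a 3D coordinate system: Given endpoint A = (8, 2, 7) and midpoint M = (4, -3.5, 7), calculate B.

B = 2M - A
  = (2·4 - 8, 2·(-3.5) - 2, 2·7 - 7)
  = (8 - 8, -7 - 2, 14 - 7)
  = (0, -9, 7)

(0, -9, 7)


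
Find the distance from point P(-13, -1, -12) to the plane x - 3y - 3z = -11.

distance = |a·x₀ + b·y₀ + c·z₀ - d| / √(a² + b² + c²)
  = |1·(-13) + (-3)·(-1) + (-3)·(-12) - (-11)| / √(1² + (-3)² + (-3)²)
  = |-13 + 3 + 36 + 11| / √(1 + 9 + 9)
  = |37| / √19
  = 37 / 4.359
  ≈ 8.488

8.488


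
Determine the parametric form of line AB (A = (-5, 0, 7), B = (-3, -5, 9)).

Direction vector d = B - A = (-3 + 5, -5 + 0, 9 - 7) = (2, -5, 2)
Parametric form r = A + t·d:
x = -5 + 2t, y = 0 - 5t, z = 7 + 2t

x = -5 + 2t, y = 0 - 5t, z = 7 + 2t


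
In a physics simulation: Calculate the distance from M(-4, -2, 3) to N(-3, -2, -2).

d = √[(x₂-x₁)² + (y₂-y₁)² + (z₂-z₁)²]
  = √[1² + 0² + (-5)²]
  = √[1 + 0 + 25]
  = √26
  ≈ 5.099

5.099


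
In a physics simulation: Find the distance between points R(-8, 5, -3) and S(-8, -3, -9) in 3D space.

d = √[(x₂-x₁)² + (y₂-y₁)² + (z₂-z₁)²]
  = √[0² + (-8)² + (-6)²]
  = √[0 + 64 + 36]
  = √100
  ≈ 10

10


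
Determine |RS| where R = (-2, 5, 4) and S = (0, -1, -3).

d = √[(x₂-x₁)² + (y₂-y₁)² + (z₂-z₁)²]
  = √[2² + (-6)² + (-7)²]
  = √[4 + 36 + 49]
  = √89
  ≈ 9.434

9.434


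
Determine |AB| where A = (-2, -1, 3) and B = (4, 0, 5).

d = √[(x₂-x₁)² + (y₂-y₁)² + (z₂-z₁)²]
  = √[6² + 1² + 2²]
  = √[36 + 1 + 4]
  = √41
  ≈ 6.403

6.403


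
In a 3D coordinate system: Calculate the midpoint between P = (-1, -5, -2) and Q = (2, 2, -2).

M = ((x₁+x₂)/2, (y₁+y₂)/2, (z₁+z₂)/2)
  = ((-1 + 2)/2, (-5 + 2)/2, (-2 - 2)/2)
  = (1/2, -3/2, -4/2)
  = (0.5, -1.5, -2)

(0.5, -1.5, -2)


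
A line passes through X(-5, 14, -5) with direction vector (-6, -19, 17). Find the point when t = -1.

P(t) = X + t·d
  = (-5 + (-6)·(-1), 14 + (-19)·(-1), -5 + 17·(-1))
  = (-5 + 6, 14 + 19, -5 - 17)
  = (1, 33, -22)

(1, 33, -22)


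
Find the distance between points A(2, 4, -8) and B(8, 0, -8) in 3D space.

d = √[(x₂-x₁)² + (y₂-y₁)² + (z₂-z₁)²]
  = √[6² + (-4)² + 0²]
  = √[36 + 16 + 0]
  = √52
  ≈ 7.211

7.211


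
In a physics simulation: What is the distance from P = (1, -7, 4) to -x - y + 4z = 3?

distance = |a·x₀ + b·y₀ + c·z₀ - d| / √(a² + b² + c²)
  = |(-1)·1 + (-1)·(-7) + 4·4 - 3| / √((-1)² + (-1)² + 4²)
  = |-1 + 7 + 16 - 3| / √(1 + 1 + 16)
  = |19| / √18
  = 19 / 4.243
  ≈ 4.478

4.478


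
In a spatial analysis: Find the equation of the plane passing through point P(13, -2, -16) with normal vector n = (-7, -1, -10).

The plane through P with normal n = (a, b, c) satisfies n·(r - P) = 0,
i.e. ax + by + cz = a·x₀ + b·y₀ + c·z₀.
d = (-7)·13 + (-1)·(-2) + (-10)·(-16)
  = -91 + 2 + 160
  = 71
Equation: -7x - y - 10z = 71

-7x - y - 10z = 71


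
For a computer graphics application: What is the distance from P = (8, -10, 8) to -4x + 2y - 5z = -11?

distance = |a·x₀ + b·y₀ + c·z₀ - d| / √(a² + b² + c²)
  = |(-4)·8 + 2·(-10) + (-5)·8 - (-11)| / √((-4)² + 2² + (-5)²)
  = |-32 - 20 - 40 + 11| / √(16 + 4 + 25)
  = |-81| / √45
  = 81 / 6.708
  ≈ 12.07

12.07


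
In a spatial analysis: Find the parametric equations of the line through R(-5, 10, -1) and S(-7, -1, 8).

Direction vector d = S - R = (-7 + 5, -1 - 10, 8 + 1) = (-2, -11, 9)
Parametric form r = R + t·d:
x = -5 - 2t, y = 10 - 11t, z = -1 + 9t

x = -5 - 2t, y = 10 - 11t, z = -1 + 9t


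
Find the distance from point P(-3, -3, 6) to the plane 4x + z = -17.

distance = |a·x₀ + b·y₀ + c·z₀ - d| / √(a² + b² + c²)
  = |4·(-3) + 0·(-3) + 1·6 - (-17)| / √(4² + 0² + 1²)
  = |-12 + 0 + 6 + 17| / √(16 + 0 + 1)
  = |11| / √17
  = 11 / 4.123
  ≈ 2.668

2.668


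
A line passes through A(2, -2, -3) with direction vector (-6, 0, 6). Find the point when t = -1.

P(t) = A + t·d
  = (2 + (-6)·(-1), -2 + 0·(-1), -3 + 6·(-1))
  = (2 + 6, -2 + 0, -3 - 6)
  = (8, -2, -9)

(8, -2, -9)


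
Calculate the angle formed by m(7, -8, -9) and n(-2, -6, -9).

m·n = 7·(-2) + (-8)·(-6) + (-9)·(-9) = -14 + 48 + 81 = 115
|m| = √(7² + (-8)² + (-9)²) = √194 ≈ 13.93
|n| = √((-2)² + (-6)² + (-9)²) = √121 ≈ 11
cos θ = (m·n)/(|m||n|) = 115/(13.93·11) ≈ 0.7506
θ = arccos(0.7506) ≈ 41.36°

41.36°


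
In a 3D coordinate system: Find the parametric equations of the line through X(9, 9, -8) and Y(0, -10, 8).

Direction vector d = Y - X = (0 - 9, -10 - 9, 8 + 8) = (-9, -19, 16)
Parametric form r = X + t·d:
x = 9 - 9t, y = 9 - 19t, z = -8 + 16t

x = 9 - 9t, y = 9 - 19t, z = -8 + 16t


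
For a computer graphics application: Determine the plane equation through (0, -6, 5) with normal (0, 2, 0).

The plane through P with normal n = (a, b, c) satisfies n·(r - P) = 0,
i.e. ax + by + cz = a·x₀ + b·y₀ + c·z₀.
d = 0·0 + 2·(-6) + 0·5
  = 0 - 12 + 0
  = -12
Equation: 2y = -12

2y = -12


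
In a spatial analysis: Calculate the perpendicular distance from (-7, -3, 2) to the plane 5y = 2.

distance = |a·x₀ + b·y₀ + c·z₀ - d| / √(a² + b² + c²)
  = |0·(-7) + 5·(-3) + 0·2 - 2| / √(0² + 5² + 0²)
  = |0 - 15 + 0 - 2| / √(0 + 25 + 0)
  = |-17| / √25
  = 17 / 5
  ≈ 3.4

3.4


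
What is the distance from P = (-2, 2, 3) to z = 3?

distance = |a·x₀ + b·y₀ + c·z₀ - d| / √(a² + b² + c²)
  = |0·(-2) + 0·2 + 1·3 - 3| / √(0² + 0² + 1²)
  = |0 + 0 + 3 - 3| / √(0 + 0 + 1)
  = |0| / √1
  = 0 / 1
  ≈ 0

0


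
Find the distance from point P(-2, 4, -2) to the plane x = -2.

distance = |a·x₀ + b·y₀ + c·z₀ - d| / √(a² + b² + c²)
  = |1·(-2) + 0·4 + 0·(-2) - (-2)| / √(1² + 0² + 0²)
  = |-2 + 0 + 0 + 2| / √(1 + 0 + 0)
  = |0| / √1
  = 0 / 1
  ≈ 0

0


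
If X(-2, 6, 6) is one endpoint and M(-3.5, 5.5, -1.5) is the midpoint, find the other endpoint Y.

Y = 2M - X
  = (2·(-3.5) - (-2), 2·5.5 - 6, 2·(-1.5) - 6)
  = (-7 + 2, 11 - 6, -3 - 6)
  = (-5, 5, -9)

(-5, 5, -9)


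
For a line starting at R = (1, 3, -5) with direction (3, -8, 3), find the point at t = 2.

P(t) = R + t·d
  = (1 + 3·2, 3 + (-8)·2, -5 + 3·2)
  = (1 + 6, 3 - 16, -5 + 6)
  = (7, -13, 1)

(7, -13, 1)


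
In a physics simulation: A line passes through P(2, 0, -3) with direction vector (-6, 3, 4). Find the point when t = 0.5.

P(t) = P + t·d
  = (2 + (-6)·0.5, 0 + 3·0.5, -3 + 4·0.5)
  = (2 - 3, 0 + 1.5, -3 + 2)
  = (-1, 1.5, -1)

(-1, 1.5, -1)


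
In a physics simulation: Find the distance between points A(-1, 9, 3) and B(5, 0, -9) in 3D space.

d = √[(x₂-x₁)² + (y₂-y₁)² + (z₂-z₁)²]
  = √[6² + (-9)² + (-12)²]
  = √[36 + 81 + 144]
  = √261
  ≈ 16.16

16.16


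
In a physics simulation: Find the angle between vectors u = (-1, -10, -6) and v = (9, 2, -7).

u·v = (-1)·9 + (-10)·2 + (-6)·(-7) = -9 - 20 + 42 = 13
|u| = √((-1)² + (-10)² + (-6)²) = √137 ≈ 11.7
|v| = √(9² + 2² + (-7)²) = √134 ≈ 11.58
cos θ = (u·v)/(|u||v|) = 13/(11.7·11.58) ≈ 0.09595
θ = arccos(0.09595) ≈ 84.49°

84.49°


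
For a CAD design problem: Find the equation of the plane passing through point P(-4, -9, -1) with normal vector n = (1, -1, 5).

The plane through P with normal n = (a, b, c) satisfies n·(r - P) = 0,
i.e. ax + by + cz = a·x₀ + b·y₀ + c·z₀.
d = 1·(-4) + (-1)·(-9) + 5·(-1)
  = -4 + 9 - 5
  = 0
Equation: x - y + 5z = 0

x - y + 5z = 0


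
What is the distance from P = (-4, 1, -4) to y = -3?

distance = |a·x₀ + b·y₀ + c·z₀ - d| / √(a² + b² + c²)
  = |0·(-4) + 1·1 + 0·(-4) - (-3)| / √(0² + 1² + 0²)
  = |0 + 1 + 0 + 3| / √(0 + 1 + 0)
  = |4| / √1
  = 4 / 1
  ≈ 4

4


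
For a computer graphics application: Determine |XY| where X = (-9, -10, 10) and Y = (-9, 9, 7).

d = √[(x₂-x₁)² + (y₂-y₁)² + (z₂-z₁)²]
  = √[0² + 19² + (-3)²]
  = √[0 + 361 + 9]
  = √370
  ≈ 19.24

19.24


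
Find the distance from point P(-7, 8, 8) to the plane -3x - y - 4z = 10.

distance = |a·x₀ + b·y₀ + c·z₀ - d| / √(a² + b² + c²)
  = |(-3)·(-7) + (-1)·8 + (-4)·8 - 10| / √((-3)² + (-1)² + (-4)²)
  = |21 - 8 - 32 - 10| / √(9 + 1 + 16)
  = |-29| / √26
  = 29 / 5.099
  ≈ 5.687

5.687


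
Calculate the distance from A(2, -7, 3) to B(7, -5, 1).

d = √[(x₂-x₁)² + (y₂-y₁)² + (z₂-z₁)²]
  = √[5² + 2² + (-2)²]
  = √[25 + 4 + 4]
  = √33
  ≈ 5.745

5.745


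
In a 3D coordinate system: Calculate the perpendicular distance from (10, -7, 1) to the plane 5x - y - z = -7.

distance = |a·x₀ + b·y₀ + c·z₀ - d| / √(a² + b² + c²)
  = |5·10 + (-1)·(-7) + (-1)·1 - (-7)| / √(5² + (-1)² + (-1)²)
  = |50 + 7 - 1 + 7| / √(25 + 1 + 1)
  = |63| / √27
  = 63 / 5.196
  ≈ 12.12

12.12


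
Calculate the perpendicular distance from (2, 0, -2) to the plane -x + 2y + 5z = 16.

distance = |a·x₀ + b·y₀ + c·z₀ - d| / √(a² + b² + c²)
  = |(-1)·2 + 2·0 + 5·(-2) - 16| / √((-1)² + 2² + 5²)
  = |-2 + 0 - 10 - 16| / √(1 + 4 + 25)
  = |-28| / √30
  = 28 / 5.477
  ≈ 5.112

5.112


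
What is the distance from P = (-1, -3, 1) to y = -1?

distance = |a·x₀ + b·y₀ + c·z₀ - d| / √(a² + b² + c²)
  = |0·(-1) + 1·(-3) + 0·1 - (-1)| / √(0² + 1² + 0²)
  = |0 - 3 + 0 + 1| / √(0 + 1 + 0)
  = |-2| / √1
  = 2 / 1
  ≈ 2

2


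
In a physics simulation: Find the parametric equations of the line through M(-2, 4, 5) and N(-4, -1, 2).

Direction vector d = N - M = (-4 + 2, -1 - 4, 2 - 5) = (-2, -5, -3)
Parametric form r = M + t·d:
x = -2 - 2t, y = 4 - 5t, z = 5 - 3t

x = -2 - 2t, y = 4 - 5t, z = 5 - 3t


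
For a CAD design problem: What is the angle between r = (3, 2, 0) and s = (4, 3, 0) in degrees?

r·s = 3·4 + 2·3 + 0·0 = 12 + 6 + 0 = 18
|r| = √(3² + 2² + 0²) = √13 ≈ 3.606
|s| = √(4² + 3² + 0²) = √25 ≈ 5
cos θ = (r·s)/(|r||s|) = 18/(3.606·5) ≈ 0.9985
θ = arccos(0.9985) ≈ 3.18°

3.18°


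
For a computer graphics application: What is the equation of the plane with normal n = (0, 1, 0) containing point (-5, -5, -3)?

The plane through P with normal n = (a, b, c) satisfies n·(r - P) = 0,
i.e. ax + by + cz = a·x₀ + b·y₀ + c·z₀.
d = 0·(-5) + 1·(-5) + 0·(-3)
  = 0 - 5 + 0
  = -5
Equation: y = -5

y = -5


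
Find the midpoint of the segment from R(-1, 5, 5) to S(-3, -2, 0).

M = ((x₁+x₂)/2, (y₁+y₂)/2, (z₁+z₂)/2)
  = ((-1 - 3)/2, (5 - 2)/2, (5 + 0)/2)
  = (-4/2, 3/2, 5/2)
  = (-2, 1.5, 2.5)

(-2, 1.5, 2.5)


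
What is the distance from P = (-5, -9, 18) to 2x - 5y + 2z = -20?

distance = |a·x₀ + b·y₀ + c·z₀ - d| / √(a² + b² + c²)
  = |2·(-5) + (-5)·(-9) + 2·18 - (-20)| / √(2² + (-5)² + 2²)
  = |-10 + 45 + 36 + 20| / √(4 + 25 + 4)
  = |91| / √33
  = 91 / 5.745
  ≈ 15.84

15.84


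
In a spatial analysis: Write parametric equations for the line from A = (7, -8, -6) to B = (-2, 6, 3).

Direction vector d = B - A = (-2 - 7, 6 + 8, 3 + 6) = (-9, 14, 9)
Parametric form r = A + t·d:
x = 7 - 9t, y = -8 + 14t, z = -6 + 9t

x = 7 - 9t, y = -8 + 14t, z = -6 + 9t


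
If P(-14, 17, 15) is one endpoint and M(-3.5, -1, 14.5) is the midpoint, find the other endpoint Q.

Q = 2M - P
  = (2·(-3.5) - (-14), 2·(-1) - 17, 2·14.5 - 15)
  = (-7 + 14, -2 - 17, 29 - 15)
  = (7, -19, 14)

(7, -19, 14)


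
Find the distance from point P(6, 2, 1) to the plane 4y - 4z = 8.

distance = |a·x₀ + b·y₀ + c·z₀ - d| / √(a² + b² + c²)
  = |0·6 + 4·2 + (-4)·1 - 8| / √(0² + 4² + (-4)²)
  = |0 + 8 - 4 - 8| / √(0 + 16 + 16)
  = |-4| / √32
  = 4 / 5.657
  ≈ 0.7071

0.7071


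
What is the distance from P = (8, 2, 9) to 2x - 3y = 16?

distance = |a·x₀ + b·y₀ + c·z₀ - d| / √(a² + b² + c²)
  = |2·8 + (-3)·2 + 0·9 - 16| / √(2² + (-3)² + 0²)
  = |16 - 6 + 0 - 16| / √(4 + 9 + 0)
  = |-6| / √13
  = 6 / 3.606
  ≈ 1.664

1.664


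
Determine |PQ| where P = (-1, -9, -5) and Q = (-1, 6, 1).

d = √[(x₂-x₁)² + (y₂-y₁)² + (z₂-z₁)²]
  = √[0² + 15² + 6²]
  = √[0 + 225 + 36]
  = √261
  ≈ 16.16

16.16


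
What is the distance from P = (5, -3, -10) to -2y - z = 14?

distance = |a·x₀ + b·y₀ + c·z₀ - d| / √(a² + b² + c²)
  = |0·5 + (-2)·(-3) + (-1)·(-10) - 14| / √(0² + (-2)² + (-1)²)
  = |0 + 6 + 10 - 14| / √(0 + 4 + 1)
  = |2| / √5
  = 2 / 2.236
  ≈ 0.8944

0.8944


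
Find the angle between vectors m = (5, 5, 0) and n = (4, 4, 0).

m·n = 5·4 + 5·4 + 0·0 = 20 + 20 + 0 = 40
|m| = √(5² + 5² + 0²) = √50 ≈ 7.071
|n| = √(4² + 4² + 0²) = √32 ≈ 5.657
cos θ = (m·n)/(|m||n|) = 40/(7.071·5.657) ≈ 1
θ = arccos(1) ≈ 0°

0°


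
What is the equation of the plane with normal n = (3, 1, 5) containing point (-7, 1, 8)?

The plane through P with normal n = (a, b, c) satisfies n·(r - P) = 0,
i.e. ax + by + cz = a·x₀ + b·y₀ + c·z₀.
d = 3·(-7) + 1·1 + 5·8
  = -21 + 1 + 40
  = 20
Equation: 3x + y + 5z = 20

3x + y + 5z = 20


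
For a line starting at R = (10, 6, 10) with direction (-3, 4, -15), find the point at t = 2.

P(t) = R + t·d
  = (10 + (-3)·2, 6 + 4·2, 10 + (-15)·2)
  = (10 - 6, 6 + 8, 10 - 30)
  = (4, 14, -20)

(4, 14, -20)


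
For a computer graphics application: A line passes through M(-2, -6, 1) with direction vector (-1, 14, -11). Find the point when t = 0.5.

P(t) = M + t·d
  = (-2 + (-1)·0.5, -6 + 14·0.5, 1 + (-11)·0.5)
  = (-2 - 0.5, -6 + 7, 1 - 5.5)
  = (-2.5, 1, -4.5)

(-2.5, 1, -4.5)


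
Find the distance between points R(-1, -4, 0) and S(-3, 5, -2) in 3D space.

d = √[(x₂-x₁)² + (y₂-y₁)² + (z₂-z₁)²]
  = √[(-2)² + 9² + (-2)²]
  = √[4 + 81 + 4]
  = √89
  ≈ 9.434

9.434


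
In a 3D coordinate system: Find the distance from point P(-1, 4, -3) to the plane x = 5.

distance = |a·x₀ + b·y₀ + c·z₀ - d| / √(a² + b² + c²)
  = |1·(-1) + 0·4 + 0·(-3) - 5| / √(1² + 0² + 0²)
  = |-1 + 0 + 0 - 5| / √(1 + 0 + 0)
  = |-6| / √1
  = 6 / 1
  ≈ 6

6


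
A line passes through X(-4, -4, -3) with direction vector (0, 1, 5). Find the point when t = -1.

P(t) = X + t·d
  = (-4 + 0·(-1), -4 + 1·(-1), -3 + 5·(-1))
  = (-4 + 0, -4 - 1, -3 - 5)
  = (-4, -5, -8)

(-4, -5, -8)


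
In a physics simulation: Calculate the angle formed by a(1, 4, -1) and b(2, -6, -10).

a·b = 1·2 + 4·(-6) + (-1)·(-10) = 2 - 24 + 10 = -12
|a| = √(1² + 4² + (-1)²) = √18 ≈ 4.243
|b| = √(2² + (-6)² + (-10)²) = √140 ≈ 11.83
cos θ = (a·b)/(|a||b|) = -12/(4.243·11.83) ≈ -0.239
θ = arccos(-0.239) ≈ 103.8°

103.8°


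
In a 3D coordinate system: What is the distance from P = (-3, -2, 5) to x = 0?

distance = |a·x₀ + b·y₀ + c·z₀ - d| / √(a² + b² + c²)
  = |1·(-3) + 0·(-2) + 0·5 - 0| / √(1² + 0² + 0²)
  = |-3 + 0 + 0 + 0| / √(1 + 0 + 0)
  = |-3| / √1
  = 3 / 1
  ≈ 3

3


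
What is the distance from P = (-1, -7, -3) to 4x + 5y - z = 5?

distance = |a·x₀ + b·y₀ + c·z₀ - d| / √(a² + b² + c²)
  = |4·(-1) + 5·(-7) + (-1)·(-3) - 5| / √(4² + 5² + (-1)²)
  = |-4 - 35 + 3 - 5| / √(16 + 25 + 1)
  = |-41| / √42
  = 41 / 6.481
  ≈ 6.326

6.326


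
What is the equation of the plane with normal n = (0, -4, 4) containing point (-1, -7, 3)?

The plane through P with normal n = (a, b, c) satisfies n·(r - P) = 0,
i.e. ax + by + cz = a·x₀ + b·y₀ + c·z₀.
d = 0·(-1) + (-4)·(-7) + 4·3
  = 0 + 28 + 12
  = 40
Equation: -4y + 4z = 40

-4y + 4z = 40


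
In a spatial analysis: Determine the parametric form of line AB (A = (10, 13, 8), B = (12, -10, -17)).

Direction vector d = B - A = (12 - 10, -10 - 13, -17 - 8) = (2, -23, -25)
Parametric form r = A + t·d:
x = 10 + 2t, y = 13 - 23t, z = 8 - 25t

x = 10 + 2t, y = 13 - 23t, z = 8 - 25t


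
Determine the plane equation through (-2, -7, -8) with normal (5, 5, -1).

The plane through P with normal n = (a, b, c) satisfies n·(r - P) = 0,
i.e. ax + by + cz = a·x₀ + b·y₀ + c·z₀.
d = 5·(-2) + 5·(-7) + (-1)·(-8)
  = -10 - 35 + 8
  = -37
Equation: 5x + 5y - z = -37

5x + 5y - z = -37


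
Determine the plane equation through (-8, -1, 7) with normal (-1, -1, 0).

The plane through P with normal n = (a, b, c) satisfies n·(r - P) = 0,
i.e. ax + by + cz = a·x₀ + b·y₀ + c·z₀.
d = (-1)·(-8) + (-1)·(-1) + 0·7
  = 8 + 1 + 0
  = 9
Equation: -x - y = 9

-x - y = 9


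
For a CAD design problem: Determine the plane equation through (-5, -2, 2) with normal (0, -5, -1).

The plane through P with normal n = (a, b, c) satisfies n·(r - P) = 0,
i.e. ax + by + cz = a·x₀ + b·y₀ + c·z₀.
d = 0·(-5) + (-5)·(-2) + (-1)·2
  = 0 + 10 - 2
  = 8
Equation: -5y - z = 8

-5y - z = 8


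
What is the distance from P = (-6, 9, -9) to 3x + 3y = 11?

distance = |a·x₀ + b·y₀ + c·z₀ - d| / √(a² + b² + c²)
  = |3·(-6) + 3·9 + 0·(-9) - 11| / √(3² + 3² + 0²)
  = |-18 + 27 + 0 - 11| / √(9 + 9 + 0)
  = |-2| / √18
  = 2 / 4.243
  ≈ 0.4714

0.4714


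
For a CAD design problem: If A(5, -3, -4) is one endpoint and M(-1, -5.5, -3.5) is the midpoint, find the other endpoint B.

B = 2M - A
  = (2·(-1) - 5, 2·(-5.5) - (-3), 2·(-3.5) - (-4))
  = (-2 - 5, -11 + 3, -7 + 4)
  = (-7, -8, -3)

(-7, -8, -3)


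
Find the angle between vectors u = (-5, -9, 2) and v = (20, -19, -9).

u·v = (-5)·20 + (-9)·(-19) + 2·(-9) = -100 + 171 - 18 = 53
|u| = √((-5)² + (-9)² + 2²) = √110 ≈ 10.49
|v| = √(20² + (-19)² + (-9)²) = √842 ≈ 29.02
cos θ = (u·v)/(|u||v|) = 53/(10.49·29.02) ≈ 0.1742
θ = arccos(0.1742) ≈ 79.97°

79.97°


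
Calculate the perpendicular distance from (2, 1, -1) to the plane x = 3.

distance = |a·x₀ + b·y₀ + c·z₀ - d| / √(a² + b² + c²)
  = |1·2 + 0·1 + 0·(-1) - 3| / √(1² + 0² + 0²)
  = |2 + 0 + 0 - 3| / √(1 + 0 + 0)
  = |-1| / √1
  = 1 / 1
  ≈ 1

1


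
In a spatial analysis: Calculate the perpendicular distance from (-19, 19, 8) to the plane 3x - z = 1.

distance = |a·x₀ + b·y₀ + c·z₀ - d| / √(a² + b² + c²)
  = |3·(-19) + 0·19 + (-1)·8 - 1| / √(3² + 0² + (-1)²)
  = |-57 + 0 - 8 - 1| / √(9 + 0 + 1)
  = |-66| / √10
  = 66 / 3.162
  ≈ 20.87

20.87


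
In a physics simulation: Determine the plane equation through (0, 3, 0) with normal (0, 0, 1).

The plane through P with normal n = (a, b, c) satisfies n·(r - P) = 0,
i.e. ax + by + cz = a·x₀ + b·y₀ + c·z₀.
d = 0·0 + 0·3 + 1·0
  = 0 + 0 + 0
  = 0
Equation: z = 0

z = 0


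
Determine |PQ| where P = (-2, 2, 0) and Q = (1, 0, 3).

d = √[(x₂-x₁)² + (y₂-y₁)² + (z₂-z₁)²]
  = √[3² + (-2)² + 3²]
  = √[9 + 4 + 9]
  = √22
  ≈ 4.69

4.69


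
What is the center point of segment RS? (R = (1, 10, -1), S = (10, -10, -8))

M = ((x₁+x₂)/2, (y₁+y₂)/2, (z₁+z₂)/2)
  = ((1 + 10)/2, (10 - 10)/2, (-1 - 8)/2)
  = (11/2, 0/2, -9/2)
  = (5.5, 0, -4.5)

(5.5, 0, -4.5)


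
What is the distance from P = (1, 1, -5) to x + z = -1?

distance = |a·x₀ + b·y₀ + c·z₀ - d| / √(a² + b² + c²)
  = |1·1 + 0·1 + 1·(-5) - (-1)| / √(1² + 0² + 1²)
  = |1 + 0 - 5 + 1| / √(1 + 0 + 1)
  = |-3| / √2
  = 3 / 1.414
  ≈ 2.121

2.121


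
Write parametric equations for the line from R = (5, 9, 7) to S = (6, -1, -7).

Direction vector d = S - R = (6 - 5, -1 - 9, -7 - 7) = (1, -10, -14)
Parametric form r = R + t·d:
x = 5 + t, y = 9 - 10t, z = 7 - 14t

x = 5 + t, y = 9 - 10t, z = 7 - 14t


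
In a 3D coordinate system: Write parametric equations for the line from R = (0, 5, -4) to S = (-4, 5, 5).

Direction vector d = S - R = (-4 + 0, 5 - 5, 5 + 4) = (-4, 0, 9)
Parametric form r = R + t·d:
x = 0 - 4t, y = 5, z = -4 + 9t

x = 0 - 4t, y = 5, z = -4 + 9t


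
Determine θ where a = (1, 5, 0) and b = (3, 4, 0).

a·b = 1·3 + 5·4 + 0·0 = 3 + 20 + 0 = 23
|a| = √(1² + 5² + 0²) = √26 ≈ 5.099
|b| = √(3² + 4² + 0²) = √25 ≈ 5
cos θ = (a·b)/(|a||b|) = 23/(5.099·5) ≈ 0.9021
θ = arccos(0.9021) ≈ 25.56°

25.56°


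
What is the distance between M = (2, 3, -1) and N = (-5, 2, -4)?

d = √[(x₂-x₁)² + (y₂-y₁)² + (z₂-z₁)²]
  = √[(-7)² + (-1)² + (-3)²]
  = √[49 + 1 + 9]
  = √59
  ≈ 7.681

7.681


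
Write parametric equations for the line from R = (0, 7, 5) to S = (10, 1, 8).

Direction vector d = S - R = (10 + 0, 1 - 7, 8 - 5) = (10, -6, 3)
Parametric form r = R + t·d:
x = 0 + 10t, y = 7 - 6t, z = 5 + 3t

x = 0 + 10t, y = 7 - 6t, z = 5 + 3t


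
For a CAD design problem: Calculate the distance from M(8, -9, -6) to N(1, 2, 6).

d = √[(x₂-x₁)² + (y₂-y₁)² + (z₂-z₁)²]
  = √[(-7)² + 11² + 12²]
  = √[49 + 121 + 144]
  = √314
  ≈ 17.72

17.72


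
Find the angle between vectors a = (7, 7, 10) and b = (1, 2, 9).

a·b = 7·1 + 7·2 + 10·9 = 7 + 14 + 90 = 111
|a| = √(7² + 7² + 10²) = √198 ≈ 14.07
|b| = √(1² + 2² + 9²) = √86 ≈ 9.274
cos θ = (a·b)/(|a||b|) = 111/(14.07·9.274) ≈ 0.8506
θ = arccos(0.8506) ≈ 31.72°

31.72°


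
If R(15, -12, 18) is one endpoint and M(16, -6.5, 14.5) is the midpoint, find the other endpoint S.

S = 2M - R
  = (2·16 - 15, 2·(-6.5) - (-12), 2·14.5 - 18)
  = (32 - 15, -13 + 12, 29 - 18)
  = (17, -1, 11)

(17, -1, 11)


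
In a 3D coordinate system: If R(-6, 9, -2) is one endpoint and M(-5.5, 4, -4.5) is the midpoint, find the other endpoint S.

S = 2M - R
  = (2·(-5.5) - (-6), 2·4 - 9, 2·(-4.5) - (-2))
  = (-11 + 6, 8 - 9, -9 + 2)
  = (-5, -1, -7)

(-5, -1, -7)


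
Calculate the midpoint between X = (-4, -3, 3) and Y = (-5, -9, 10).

M = ((x₁+x₂)/2, (y₁+y₂)/2, (z₁+z₂)/2)
  = ((-4 - 5)/2, (-3 - 9)/2, (3 + 10)/2)
  = (-9/2, -12/2, 13/2)
  = (-4.5, -6, 6.5)

(-4.5, -6, 6.5)


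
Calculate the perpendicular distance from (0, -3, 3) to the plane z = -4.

distance = |a·x₀ + b·y₀ + c·z₀ - d| / √(a² + b² + c²)
  = |0·0 + 0·(-3) + 1·3 - (-4)| / √(0² + 0² + 1²)
  = |0 + 0 + 3 + 4| / √(0 + 0 + 1)
  = |7| / √1
  = 7 / 1
  ≈ 7

7


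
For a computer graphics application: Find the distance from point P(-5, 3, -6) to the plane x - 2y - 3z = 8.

distance = |a·x₀ + b·y₀ + c·z₀ - d| / √(a² + b² + c²)
  = |1·(-5) + (-2)·3 + (-3)·(-6) - 8| / √(1² + (-2)² + (-3)²)
  = |-5 - 6 + 18 - 8| / √(1 + 4 + 9)
  = |-1| / √14
  = 1 / 3.742
  ≈ 0.2673

0.2673


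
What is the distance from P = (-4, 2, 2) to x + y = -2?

distance = |a·x₀ + b·y₀ + c·z₀ - d| / √(a² + b² + c²)
  = |1·(-4) + 1·2 + 0·2 - (-2)| / √(1² + 1² + 0²)
  = |-4 + 2 + 0 + 2| / √(1 + 1 + 0)
  = |0| / √2
  = 0 / 1.414
  ≈ 0

0
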